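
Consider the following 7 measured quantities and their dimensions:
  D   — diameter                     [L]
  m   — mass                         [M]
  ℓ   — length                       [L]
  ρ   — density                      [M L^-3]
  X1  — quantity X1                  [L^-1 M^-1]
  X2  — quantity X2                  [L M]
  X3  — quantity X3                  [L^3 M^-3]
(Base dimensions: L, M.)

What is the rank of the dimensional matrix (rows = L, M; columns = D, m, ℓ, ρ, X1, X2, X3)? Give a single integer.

Exponent matrix [L,M] × [D,m,ℓ,ρ,X1,X2,X3]:
  L: [ 1  0  1 -3 -1  1  3]
  M: [ 0  1  0  1 -1  1 -3]
Row reduction gives pivot columns D,m; rank = 2

2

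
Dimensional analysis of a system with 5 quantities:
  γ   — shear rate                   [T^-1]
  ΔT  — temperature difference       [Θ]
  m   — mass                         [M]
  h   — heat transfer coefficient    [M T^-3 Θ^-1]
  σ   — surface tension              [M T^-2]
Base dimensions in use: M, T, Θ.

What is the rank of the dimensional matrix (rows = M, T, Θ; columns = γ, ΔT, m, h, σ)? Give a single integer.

3

Exponent matrix [M,T,Θ] × [γ,ΔT,m,h,σ]:
  M: [ 0  0  1  1  1]
  T: [-1  0  0 -3 -2]
  Θ: [ 0  1  0 -1  0]
Echelon form has 3 nonzero rows (pivots: γ,ΔT,m)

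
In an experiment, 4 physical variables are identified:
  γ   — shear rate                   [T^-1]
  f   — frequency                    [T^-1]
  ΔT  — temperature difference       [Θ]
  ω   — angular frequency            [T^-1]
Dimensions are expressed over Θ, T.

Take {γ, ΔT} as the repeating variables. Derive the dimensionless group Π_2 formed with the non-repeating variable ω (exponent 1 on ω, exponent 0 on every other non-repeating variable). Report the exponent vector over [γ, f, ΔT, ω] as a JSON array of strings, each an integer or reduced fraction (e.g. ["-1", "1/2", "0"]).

["-1", "0", "0", "1"]

Write exponents as rows Θ,T / cols γ,f,ΔT,ω:
  Θ: [ 0  0  1  0]
  T: [-1 -1  0 -1]
Row reduction gives pivot columns γ,ΔT; rank = 2
Pivot set = {γ,ΔT}, free = {f,ω}
RREF:
  r0: [   1    1    0    1]
  r1: [   0    0    1    0]
Fix exponent of ω at 1, f at 0; solve each RREF row for its pivot's exponent:
  r0: exp(γ) + (1)·1 = 0 ⇒ exp(γ) = -1
  r1: exp(ΔT) + (0)·1 = 0 ⇒ exp(ΔT) = 0
Π_2 = γ^-1 · ω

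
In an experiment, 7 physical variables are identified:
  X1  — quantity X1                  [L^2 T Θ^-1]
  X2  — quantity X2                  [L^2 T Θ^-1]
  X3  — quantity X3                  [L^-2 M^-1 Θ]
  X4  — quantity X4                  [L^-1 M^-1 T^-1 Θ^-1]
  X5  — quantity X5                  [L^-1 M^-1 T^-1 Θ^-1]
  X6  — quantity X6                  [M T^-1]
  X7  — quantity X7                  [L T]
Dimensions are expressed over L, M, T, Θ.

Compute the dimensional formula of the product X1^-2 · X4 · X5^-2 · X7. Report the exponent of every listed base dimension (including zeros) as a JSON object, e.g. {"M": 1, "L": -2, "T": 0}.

{"L": -2, "M": 1, "T": 0, "Θ": 3}

Dimensional matrix (L×M×T×Θ by X1×X2×X3×X4×X5×X6×X7):
  L: [ 2  2 -2 -1 -1  0  1]
  M: [ 0  0 -1 -1 -1  1  0]
  T: [ 1  1  0 -1 -1 -1  1]
  Θ: [-1 -1  1 -1 -1  0  0]
  [L]: (-2)·2+(1)·-1+(-2)·-1+(1)·1 = -2
  [M]: (-2)·0+(1)·-1+(-2)·-1+(1)·0 = 1
  [T]: (-2)·1+(1)·-1+(-2)·-1+(1)·1 = 0
  [Θ]: (-2)·-1+(1)·-1+(-2)·-1+(1)·0 = 3
⇒ L^-2 M Θ^3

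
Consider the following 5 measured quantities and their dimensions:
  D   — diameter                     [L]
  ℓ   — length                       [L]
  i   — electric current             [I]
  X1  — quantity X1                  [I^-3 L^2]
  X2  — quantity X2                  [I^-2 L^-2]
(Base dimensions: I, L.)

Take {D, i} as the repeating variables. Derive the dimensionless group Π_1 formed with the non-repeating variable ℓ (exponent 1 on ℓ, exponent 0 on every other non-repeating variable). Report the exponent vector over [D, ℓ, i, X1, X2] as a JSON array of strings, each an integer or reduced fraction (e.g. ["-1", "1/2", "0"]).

["-1", "1", "0", "0", "0"]

Dimensional matrix (I×L by D×ℓ×i×X1×X2):
  I: [ 0  0  1 -3 -2]
  L: [ 1  1  0  2 -2]
Echelon form has 2 nonzero rows (pivots: D,i)
Repeat: D,i; free: ℓ,X1,X2
RREF:
  r0: [   1    1    0    2   -2]
  r1: [   0    0    1   -3   -2]
Fix exponent of ℓ at 1, X1 at 0, X2 at 0; solve each RREF row for its pivot's exponent:
  r0: exp(D) + (1)·1 = 0 ⇒ exp(D) = -1
  r1: exp(i) + (0)·1 = 0 ⇒ exp(i) = 0
Π_1 = D^-1 · ℓ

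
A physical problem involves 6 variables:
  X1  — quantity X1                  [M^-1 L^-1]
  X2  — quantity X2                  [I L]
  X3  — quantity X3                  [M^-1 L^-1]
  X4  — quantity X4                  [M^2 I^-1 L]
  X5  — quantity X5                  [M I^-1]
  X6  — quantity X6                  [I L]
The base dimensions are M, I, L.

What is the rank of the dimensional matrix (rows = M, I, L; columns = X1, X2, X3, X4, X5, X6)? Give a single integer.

Write exponents as rows M,I,L / cols X1,X2,X3,X4,X5,X6:
  M: [-1  0 -1  2  1  0]
  I: [ 0  1  0 -1 -1  1]
  L: [-1  1 -1  1  0  1]
Row reduction gives pivot columns X1,X2; rank = 2

2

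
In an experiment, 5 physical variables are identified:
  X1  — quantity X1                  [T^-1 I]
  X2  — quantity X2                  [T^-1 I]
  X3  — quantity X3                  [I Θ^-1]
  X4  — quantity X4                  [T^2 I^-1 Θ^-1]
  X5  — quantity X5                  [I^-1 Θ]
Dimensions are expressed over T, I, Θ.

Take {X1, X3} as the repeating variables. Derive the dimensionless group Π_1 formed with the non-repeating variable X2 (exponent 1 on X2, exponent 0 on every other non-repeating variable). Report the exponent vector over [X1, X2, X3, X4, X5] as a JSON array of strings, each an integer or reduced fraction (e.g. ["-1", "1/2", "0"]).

["-1", "1", "0", "0", "0"]

Write exponents as rows T,I,Θ / cols X1,X2,X3,X4,X5:
  T: [-1 -1  0  2  0]
  I: [ 1  1  1 -1 -1]
  Θ: [ 0  0 -1 -1  1]
Row reduction gives pivot columns X1,X3; rank = 2
Pivot set = {X1,X3}, free = {X2,X4,X5}
RREF:
  r0: [   1    1    0   -2    0]
  r1: [   0    0    1    1   -1]
  r2: [   0    0    0    0    0]
Fix exponent of X2 at 1, X4 at 0, X5 at 0; solve each RREF row for its pivot's exponent:
  r0: exp(X1) + (1)·1 = 0 ⇒ exp(X1) = -1
  r1: exp(X3) + (0)·1 = 0 ⇒ exp(X3) = 0
Π_1 = X1^-1 · X2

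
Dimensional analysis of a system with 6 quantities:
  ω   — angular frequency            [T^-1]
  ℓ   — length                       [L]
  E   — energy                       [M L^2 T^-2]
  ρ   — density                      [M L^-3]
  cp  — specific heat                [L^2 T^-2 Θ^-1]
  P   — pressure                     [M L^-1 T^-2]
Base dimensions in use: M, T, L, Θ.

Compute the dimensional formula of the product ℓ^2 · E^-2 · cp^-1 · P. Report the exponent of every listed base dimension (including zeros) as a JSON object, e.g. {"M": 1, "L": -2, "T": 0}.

{"M": -1, "T": 4, "L": -5, "Θ": 1}

Exponent matrix [M,T,L,Θ] × [ω,ℓ,E,ρ,cp,P]:
  M: [ 0  0  1  1  0  1]
  T: [-1  0 -2  0 -2 -2]
  L: [ 0  1  2 -3  2 -1]
  Θ: [ 0  0  0  0 -1  0]
  [M]: (2)·0+(-2)·1+(-1)·0+(1)·1 = -1
  [T]: (2)·0+(-2)·-2+(-1)·-2+(1)·-2 = 4
  [L]: (2)·1+(-2)·2+(-1)·2+(1)·-1 = -5
  [Θ]: (2)·0+(-2)·0+(-1)·-1+(1)·0 = 1
⇒ M^-1 T^4 L^-5 Θ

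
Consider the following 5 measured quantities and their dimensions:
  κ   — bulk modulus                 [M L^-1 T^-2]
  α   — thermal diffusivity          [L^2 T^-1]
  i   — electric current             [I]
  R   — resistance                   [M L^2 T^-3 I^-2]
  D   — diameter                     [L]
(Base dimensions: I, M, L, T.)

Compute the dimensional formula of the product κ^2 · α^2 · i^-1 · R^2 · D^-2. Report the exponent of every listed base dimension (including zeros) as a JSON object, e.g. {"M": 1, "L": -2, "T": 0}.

{"I": -5, "M": 4, "L": 4, "T": -12}

Exponent matrix [I,M,L,T] × [κ,α,i,R,D]:
  I: [ 0  0  1 -2  0]
  M: [ 1  0  0  1  0]
  L: [-1  2  0  2  1]
  T: [-2 -1  0 -3  0]
  [I]: (2)·0+(2)·0+(-1)·1+(2)·-2+(-2)·0 = -5
  [M]: (2)·1+(2)·0+(-1)·0+(2)·1+(-2)·0 = 4
  [L]: (2)·-1+(2)·2+(-1)·0+(2)·2+(-2)·1 = 4
  [T]: (2)·-2+(2)·-1+(-1)·0+(2)·-3+(-2)·0 = -12
⇒ I^-5 M^4 L^4 T^-12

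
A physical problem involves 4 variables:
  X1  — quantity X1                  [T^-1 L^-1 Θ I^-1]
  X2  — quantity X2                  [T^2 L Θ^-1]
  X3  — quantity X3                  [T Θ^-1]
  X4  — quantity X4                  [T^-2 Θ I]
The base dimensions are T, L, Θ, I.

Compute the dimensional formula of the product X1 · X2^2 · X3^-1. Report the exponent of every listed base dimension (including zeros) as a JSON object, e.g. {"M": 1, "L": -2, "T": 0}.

{"T": 2, "L": 1, "Θ": 0, "I": -1}

Dimensional matrix (T×L×Θ×I by X1×X2×X3×X4):
  T: [-1  2  1 -2]
  L: [-1  1  0  0]
  Θ: [ 1 -1 -1  1]
  I: [-1  0  0  1]
  [T]: (1)·-1+(2)·2+(-1)·1 = 2
  [L]: (1)·-1+(2)·1+(-1)·0 = 1
  [Θ]: (1)·1+(2)·-1+(-1)·-1 = 0
  [I]: (1)·-1+(2)·0+(-1)·0 = -1
⇒ T^2 L I^-1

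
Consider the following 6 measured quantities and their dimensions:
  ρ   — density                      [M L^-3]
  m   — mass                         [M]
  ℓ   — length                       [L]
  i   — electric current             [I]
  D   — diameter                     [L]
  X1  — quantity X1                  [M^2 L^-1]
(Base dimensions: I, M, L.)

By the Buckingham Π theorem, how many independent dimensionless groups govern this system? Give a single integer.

Exponent matrix [I,M,L] × [ρ,m,ℓ,i,D,X1]:
  I: [ 0  0  0  1  0  0]
  M: [ 1  1  0  0  0  2]
  L: [-3  0  1  0  1 -1]
RREF → pivots at {ρ,m,i} ⇒ r = 3
Π count = n − r = 6 − 3 = 3

3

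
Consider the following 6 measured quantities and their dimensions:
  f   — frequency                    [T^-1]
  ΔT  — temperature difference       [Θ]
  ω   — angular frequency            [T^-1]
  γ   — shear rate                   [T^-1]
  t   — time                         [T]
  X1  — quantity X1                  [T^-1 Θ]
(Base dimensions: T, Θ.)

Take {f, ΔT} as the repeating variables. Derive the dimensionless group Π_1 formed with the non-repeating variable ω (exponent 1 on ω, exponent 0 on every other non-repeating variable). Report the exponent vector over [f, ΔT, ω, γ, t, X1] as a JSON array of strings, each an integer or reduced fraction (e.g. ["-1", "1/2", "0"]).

Dimensional matrix (T×Θ by f×ΔT×ω×γ×t×X1):
  T: [-1  0 -1 -1  1 -1]
  Θ: [ 0  1  0  0  0  1]
Echelon form has 2 nonzero rows (pivots: f,ΔT)
Pivot set = {f,ΔT}, free = {ω,γ,t,X1}
RREF:
  r0: [   1    0    1    1   -1    1]
  r1: [   0    1    0    0    0    1]
Fix exponent of ω at 1, γ at 0, t at 0, X1 at 0; solve each RREF row for its pivot's exponent:
  r0: exp(f) + (1)·1 = 0 ⇒ exp(f) = -1
  r1: exp(ΔT) + (0)·1 = 0 ⇒ exp(ΔT) = 0
Π_1 = f^-1 · ω

["-1", "0", "1", "0", "0", "0"]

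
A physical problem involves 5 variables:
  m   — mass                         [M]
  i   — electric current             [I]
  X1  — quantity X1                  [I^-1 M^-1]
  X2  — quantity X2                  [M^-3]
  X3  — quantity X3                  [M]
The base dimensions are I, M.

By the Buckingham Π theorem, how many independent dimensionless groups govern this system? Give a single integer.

Exponent matrix [I,M] × [m,i,X1,X2,X3]:
  I: [ 0  1 -1  0  0]
  M: [ 1  0 -1 -3  1]
RREF → pivots at {m,i} ⇒ r = 2
5 vars − rank 2 = 3 Π groups

3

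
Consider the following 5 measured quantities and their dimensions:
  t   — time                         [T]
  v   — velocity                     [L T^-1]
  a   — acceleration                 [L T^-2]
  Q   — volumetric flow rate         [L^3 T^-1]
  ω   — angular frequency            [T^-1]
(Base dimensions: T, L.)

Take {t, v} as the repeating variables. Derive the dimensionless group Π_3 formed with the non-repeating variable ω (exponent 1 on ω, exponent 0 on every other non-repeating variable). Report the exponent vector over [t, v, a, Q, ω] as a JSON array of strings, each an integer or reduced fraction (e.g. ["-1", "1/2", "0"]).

["1", "0", "0", "0", "1"]

Write exponents as rows T,L / cols t,v,a,Q,ω:
  T: [ 1 -1 -2 -1 -1]
  L: [ 0  1  1  3  0]
RREF → pivots at {t,v} ⇒ r = 2
Repeat: t,v; free: a,Q,ω
RREF:
  r0: [   1    0   -1    2   -1]
  r1: [   0    1    1    3    0]
Fix exponent of ω at 1, a at 0, Q at 0; solve each RREF row for its pivot's exponent:
  r0: exp(t) + (-1)·1 = 0 ⇒ exp(t) = 1
  r1: exp(v) + (0)·1 = 0 ⇒ exp(v) = 0
Π_3 = t · ω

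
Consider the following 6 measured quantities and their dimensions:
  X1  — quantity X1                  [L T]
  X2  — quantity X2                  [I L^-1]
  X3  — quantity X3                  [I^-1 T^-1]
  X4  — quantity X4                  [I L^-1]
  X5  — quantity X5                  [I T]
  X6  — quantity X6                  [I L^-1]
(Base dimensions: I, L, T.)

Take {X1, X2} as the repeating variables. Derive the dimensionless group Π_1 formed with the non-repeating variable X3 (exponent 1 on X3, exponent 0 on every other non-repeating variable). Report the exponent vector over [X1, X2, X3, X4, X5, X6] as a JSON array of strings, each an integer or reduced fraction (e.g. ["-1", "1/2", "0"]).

Dimensional matrix (I×L×T by X1×X2×X3×X4×X5×X6):
  I: [ 0  1 -1  1  1  1]
  L: [ 1 -1  0 -1  0 -1]
  T: [ 1  0 -1  0  1  0]
Echelon form has 2 nonzero rows (pivots: X1,X2)
Repeat: X1,X2; free: X3,X4,X5,X6
RREF:
  r0: [   1    0   -1    0    1    0]
  r1: [   0    1   -1    1    1    1]
  r2: [   0    0    0    0    0    0]
Fix exponent of X3 at 1, X4 at 0, X5 at 0, X6 at 0; solve each RREF row for its pivot's exponent:
  r0: exp(X1) + (-1)·1 = 0 ⇒ exp(X1) = 1
  r1: exp(X2) + (-1)·1 = 0 ⇒ exp(X2) = 1
Π_1 = X1 · X2 · X3

["1", "1", "1", "0", "0", "0"]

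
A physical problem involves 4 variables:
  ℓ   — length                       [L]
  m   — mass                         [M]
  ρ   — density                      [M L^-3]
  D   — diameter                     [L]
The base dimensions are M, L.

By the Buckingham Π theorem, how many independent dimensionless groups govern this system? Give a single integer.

Exponent matrix [M,L] × [ℓ,m,ρ,D]:
  M: [ 0  1  1  0]
  L: [ 1  0 -3  1]
Echelon form has 2 nonzero rows (pivots: ℓ,m)
n=4, r=2 ⇒ 2 dimensionless groups

2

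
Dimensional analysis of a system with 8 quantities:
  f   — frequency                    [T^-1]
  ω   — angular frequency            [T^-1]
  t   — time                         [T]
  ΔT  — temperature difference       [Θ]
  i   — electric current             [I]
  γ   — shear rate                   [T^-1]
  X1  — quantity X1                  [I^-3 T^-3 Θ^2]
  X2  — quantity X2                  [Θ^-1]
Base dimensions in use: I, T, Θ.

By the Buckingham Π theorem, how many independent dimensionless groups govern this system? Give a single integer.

5

Exponent matrix [I,T,Θ] × [f,ω,t,ΔT,i,γ,X1,X2]:
  I: [ 0  0  0  0  1  0 -3  0]
  T: [-1 -1  1  0  0 -1 -3  0]
  Θ: [ 0  0  0  1  0  0  2 -1]
Echelon form has 3 nonzero rows (pivots: f,ΔT,i)
Π count = n − r = 8 − 3 = 5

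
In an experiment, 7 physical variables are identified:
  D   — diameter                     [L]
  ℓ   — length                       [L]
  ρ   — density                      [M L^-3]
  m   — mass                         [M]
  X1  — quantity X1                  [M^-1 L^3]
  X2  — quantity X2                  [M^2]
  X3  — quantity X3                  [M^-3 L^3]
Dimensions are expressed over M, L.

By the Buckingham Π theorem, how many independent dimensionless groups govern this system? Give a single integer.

5

Write exponents as rows M,L / cols D,ℓ,ρ,m,X1,X2,X3:
  M: [ 0  0  1  1 -1  2 -3]
  L: [ 1  1 -3  0  3  0  3]
Row reduction gives pivot columns D,ρ; rank = 2
n=7, r=2 ⇒ 5 dimensionless groups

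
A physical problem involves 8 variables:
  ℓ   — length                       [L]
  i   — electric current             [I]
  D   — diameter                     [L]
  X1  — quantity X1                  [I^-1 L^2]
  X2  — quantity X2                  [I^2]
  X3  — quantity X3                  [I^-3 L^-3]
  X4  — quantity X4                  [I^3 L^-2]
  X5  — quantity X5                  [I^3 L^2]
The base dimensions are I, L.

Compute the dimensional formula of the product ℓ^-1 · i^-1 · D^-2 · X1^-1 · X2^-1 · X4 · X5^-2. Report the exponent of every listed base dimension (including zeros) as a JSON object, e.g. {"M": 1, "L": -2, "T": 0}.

{"I": -5, "L": -11}

Exponent matrix [I,L] × [ℓ,i,D,X1,X2,X3,X4,X5]:
  I: [ 0  1  0 -1  2 -3  3  3]
  L: [ 1  0  1  2  0 -3 -2  2]
  [I]: (-1)·0+(-1)·1+(-2)·0+(-1)·-1+(-1)·2+(1)·3+(-2)·3 = -5
  [L]: (-1)·1+(-1)·0+(-2)·1+(-1)·2+(-1)·0+(1)·-2+(-2)·2 = -11
⇒ I^-5 L^-11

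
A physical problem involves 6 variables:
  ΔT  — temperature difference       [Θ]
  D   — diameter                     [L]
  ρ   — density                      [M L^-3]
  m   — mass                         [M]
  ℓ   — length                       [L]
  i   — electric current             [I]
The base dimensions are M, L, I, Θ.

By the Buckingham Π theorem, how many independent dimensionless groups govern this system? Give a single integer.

Write exponents as rows M,L,I,Θ / cols ΔT,D,ρ,m,ℓ,i:
  M: [ 0  0  1  1  0  0]
  L: [ 0  1 -3  0  1  0]
  I: [ 0  0  0  0  0  1]
  Θ: [ 1  0  0  0  0  0]
Echelon form has 4 nonzero rows (pivots: ΔT,D,ρ,i)
n=6, r=4 ⇒ 2 dimensionless groups

2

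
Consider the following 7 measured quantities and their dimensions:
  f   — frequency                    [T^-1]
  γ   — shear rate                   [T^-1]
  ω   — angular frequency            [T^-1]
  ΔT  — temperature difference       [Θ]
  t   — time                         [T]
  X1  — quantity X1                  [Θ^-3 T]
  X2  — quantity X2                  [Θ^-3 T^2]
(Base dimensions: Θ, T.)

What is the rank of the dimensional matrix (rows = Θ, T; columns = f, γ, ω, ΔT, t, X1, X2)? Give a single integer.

Write exponents as rows Θ,T / cols f,γ,ω,ΔT,t,X1,X2:
  Θ: [ 0  0  0  1  0 -3 -3]
  T: [-1 -1 -1  0  1  1  2]
RREF → pivots at {f,ΔT} ⇒ r = 2

2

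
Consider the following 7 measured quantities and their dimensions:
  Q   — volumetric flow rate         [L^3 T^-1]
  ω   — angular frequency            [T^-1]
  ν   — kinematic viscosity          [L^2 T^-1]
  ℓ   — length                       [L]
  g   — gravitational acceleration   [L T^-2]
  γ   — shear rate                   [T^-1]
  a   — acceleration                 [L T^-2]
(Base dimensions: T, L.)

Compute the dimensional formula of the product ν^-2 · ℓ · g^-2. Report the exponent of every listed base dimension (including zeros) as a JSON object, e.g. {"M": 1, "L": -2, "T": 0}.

Exponent matrix [T,L] × [Q,ω,ν,ℓ,g,γ,a]:
  T: [-1 -1 -1  0 -2 -1 -2]
  L: [ 3  0  2  1  1  0  1]
  [T]: (-2)·-1+(1)·0+(-2)·-2 = 6
  [L]: (-2)·2+(1)·1+(-2)·1 = -5
⇒ T^6 L^-5

{"T": 6, "L": -5}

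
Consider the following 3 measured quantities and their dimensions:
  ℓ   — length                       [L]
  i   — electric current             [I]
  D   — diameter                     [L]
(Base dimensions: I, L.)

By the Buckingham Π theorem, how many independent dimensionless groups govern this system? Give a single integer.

1

Write exponents as rows I,L / cols ℓ,i,D:
  I: [ 0  1  0]
  L: [ 1  0  1]
Echelon form has 2 nonzero rows (pivots: ℓ,i)
3 vars − rank 2 = 1 Π group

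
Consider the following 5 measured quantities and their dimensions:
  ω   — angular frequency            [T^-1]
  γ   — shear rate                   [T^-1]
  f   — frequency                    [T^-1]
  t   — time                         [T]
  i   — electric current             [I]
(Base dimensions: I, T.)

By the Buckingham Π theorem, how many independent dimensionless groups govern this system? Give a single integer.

3

Write exponents as rows I,T / cols ω,γ,f,t,i:
  I: [ 0  0  0  0  1]
  T: [-1 -1 -1  1  0]
Echelon form has 2 nonzero rows (pivots: ω,i)
Π count = n − r = 5 − 2 = 3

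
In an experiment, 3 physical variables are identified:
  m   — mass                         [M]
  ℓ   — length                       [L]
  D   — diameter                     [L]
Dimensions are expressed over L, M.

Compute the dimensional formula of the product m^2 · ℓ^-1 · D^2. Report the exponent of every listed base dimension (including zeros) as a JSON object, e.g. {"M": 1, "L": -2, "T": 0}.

{"L": 1, "M": 2}

Write exponents as rows L,M / cols m,ℓ,D:
  L: [ 0  1  1]
  M: [ 1  0  0]
  [L]: (2)·0+(-1)·1+(2)·1 = 1
  [M]: (2)·1+(-1)·0+(2)·0 = 2
⇒ L M^2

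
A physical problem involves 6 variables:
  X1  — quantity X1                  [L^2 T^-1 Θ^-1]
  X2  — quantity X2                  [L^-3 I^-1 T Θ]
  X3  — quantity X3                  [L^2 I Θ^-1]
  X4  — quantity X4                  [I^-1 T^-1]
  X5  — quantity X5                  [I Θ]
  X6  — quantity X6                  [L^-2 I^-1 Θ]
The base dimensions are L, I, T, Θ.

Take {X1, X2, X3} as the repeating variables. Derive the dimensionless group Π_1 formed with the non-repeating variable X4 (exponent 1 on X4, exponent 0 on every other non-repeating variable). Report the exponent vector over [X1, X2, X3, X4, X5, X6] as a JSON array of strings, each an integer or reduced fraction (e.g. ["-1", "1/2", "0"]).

Write exponents as rows L,I,T,Θ / cols X1,X2,X3,X4,X5,X6:
  L: [ 2 -3  2  0  0 -2]
  I: [ 0 -1  1 -1  1 -1]
  T: [-1  1  0 -1  0  0]
  Θ: [-1  1 -1  0  1  1]
Row reduction gives pivot columns X1,X2,X3; rank = 3
Repeat: X1,X2,X3; free: X4,X5,X6
RREF:
  r0: [   1    0    0    1   -2    0]
  r1: [   0    1    0    0   -2    0]
  r2: [   0    0    1   -1   -1   -1]
  r3: [   0    0    0    0    0    0]
Fix exponent of X4 at 1, X5 at 0, X6 at 0; solve each RREF row for its pivot's exponent:
  r0: exp(X1) + (1)·1 = 0 ⇒ exp(X1) = -1
  r1: exp(X2) + (0)·1 = 0 ⇒ exp(X2) = 0
  r2: exp(X3) + (-1)·1 = 0 ⇒ exp(X3) = 1
Π_1 = X1^-1 · X3 · X4

["-1", "0", "1", "1", "0", "0"]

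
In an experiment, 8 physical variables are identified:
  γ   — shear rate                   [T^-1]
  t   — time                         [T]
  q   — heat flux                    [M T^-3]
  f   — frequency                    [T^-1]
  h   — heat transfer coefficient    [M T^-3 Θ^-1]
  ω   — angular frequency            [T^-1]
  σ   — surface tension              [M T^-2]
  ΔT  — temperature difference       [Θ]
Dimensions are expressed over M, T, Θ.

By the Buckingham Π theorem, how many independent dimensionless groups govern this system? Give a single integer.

Exponent matrix [M,T,Θ] × [γ,t,q,f,h,ω,σ,ΔT]:
  M: [ 0  0  1  0  1  0  1  0]
  T: [-1  1 -3 -1 -3 -1 -2  0]
  Θ: [ 0  0  0  0 -1  0  0  1]
Echelon form has 3 nonzero rows (pivots: γ,q,h)
n=8, r=3 ⇒ 5 dimensionless groups

5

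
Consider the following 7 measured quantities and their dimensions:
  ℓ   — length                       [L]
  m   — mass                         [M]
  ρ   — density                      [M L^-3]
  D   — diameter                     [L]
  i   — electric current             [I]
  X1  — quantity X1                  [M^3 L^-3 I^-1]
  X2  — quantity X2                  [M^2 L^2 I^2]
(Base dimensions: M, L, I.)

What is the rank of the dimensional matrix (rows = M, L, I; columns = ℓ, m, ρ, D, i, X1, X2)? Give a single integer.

Exponent matrix [M,L,I] × [ℓ,m,ρ,D,i,X1,X2]:
  M: [ 0  1  1  0  0  3  2]
  L: [ 1  0 -3  1  0 -3  2]
  I: [ 0  0  0  0  1 -1  2]
Row reduction gives pivot columns ℓ,m,i; rank = 3

3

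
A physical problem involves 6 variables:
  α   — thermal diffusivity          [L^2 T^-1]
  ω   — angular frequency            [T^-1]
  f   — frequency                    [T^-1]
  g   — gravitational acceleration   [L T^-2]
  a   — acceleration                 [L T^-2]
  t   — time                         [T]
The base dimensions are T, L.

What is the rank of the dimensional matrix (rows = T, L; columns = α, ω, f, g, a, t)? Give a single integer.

2

Dimensional matrix (T×L by α×ω×f×g×a×t):
  T: [-1 -1 -1 -2 -2  1]
  L: [ 2  0  0  1  1  0]
Echelon form has 2 nonzero rows (pivots: α,ω)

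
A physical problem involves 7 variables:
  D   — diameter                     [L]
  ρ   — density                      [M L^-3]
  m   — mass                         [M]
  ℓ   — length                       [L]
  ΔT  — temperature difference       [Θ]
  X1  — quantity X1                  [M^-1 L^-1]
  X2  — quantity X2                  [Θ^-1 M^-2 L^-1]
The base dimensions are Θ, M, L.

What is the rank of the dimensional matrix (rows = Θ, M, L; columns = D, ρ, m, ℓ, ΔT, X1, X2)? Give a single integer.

Exponent matrix [Θ,M,L] × [D,ρ,m,ℓ,ΔT,X1,X2]:
  Θ: [ 0  0  0  0  1  0 -1]
  M: [ 0  1  1  0  0 -1 -2]
  L: [ 1 -3  0  1  0 -1 -1]
Row reduction gives pivot columns D,ρ,ΔT; rank = 3

3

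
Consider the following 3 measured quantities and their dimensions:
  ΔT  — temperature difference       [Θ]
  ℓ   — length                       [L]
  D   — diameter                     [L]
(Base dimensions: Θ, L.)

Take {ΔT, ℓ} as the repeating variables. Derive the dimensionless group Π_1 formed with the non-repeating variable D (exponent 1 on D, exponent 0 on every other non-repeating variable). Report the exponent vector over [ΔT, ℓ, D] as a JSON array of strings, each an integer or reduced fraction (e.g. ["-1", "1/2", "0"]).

Write exponents as rows Θ,L / cols ΔT,ℓ,D:
  Θ: [ 1  0  0]
  L: [ 0  1  1]
RREF → pivots at {ΔT,ℓ} ⇒ r = 2
Repeat: ΔT,ℓ; free: D
RREF:
  r0: [   1    0    0]
  r1: [   0    1    1]
Fix exponent of D at 1; solve each RREF row for its pivot's exponent:
  r0: exp(ΔT) + (0)·1 = 0 ⇒ exp(ΔT) = 0
  r1: exp(ℓ) + (1)·1 = 0 ⇒ exp(ℓ) = -1
Π_1 = ℓ^-1 · D

["0", "-1", "1"]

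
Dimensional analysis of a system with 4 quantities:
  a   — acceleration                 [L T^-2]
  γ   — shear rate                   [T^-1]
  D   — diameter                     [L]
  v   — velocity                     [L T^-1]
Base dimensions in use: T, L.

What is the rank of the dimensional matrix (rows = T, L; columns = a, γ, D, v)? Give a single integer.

2

Exponent matrix [T,L] × [a,γ,D,v]:
  T: [-2 -1  0 -1]
  L: [ 1  0  1  1]
Row reduction gives pivot columns a,γ; rank = 2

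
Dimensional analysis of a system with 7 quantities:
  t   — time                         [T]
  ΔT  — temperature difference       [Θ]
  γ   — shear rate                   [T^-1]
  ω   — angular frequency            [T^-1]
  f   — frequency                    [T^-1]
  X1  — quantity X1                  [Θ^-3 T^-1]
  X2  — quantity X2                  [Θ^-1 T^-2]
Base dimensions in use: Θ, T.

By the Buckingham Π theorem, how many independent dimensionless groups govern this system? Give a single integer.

5

Dimensional matrix (Θ×T by t×ΔT×γ×ω×f×X1×X2):
  Θ: [ 0  1  0  0  0 -3 -1]
  T: [ 1  0 -1 -1 -1 -1 -2]
Echelon form has 2 nonzero rows (pivots: t,ΔT)
n=7, r=2 ⇒ 5 dimensionless groups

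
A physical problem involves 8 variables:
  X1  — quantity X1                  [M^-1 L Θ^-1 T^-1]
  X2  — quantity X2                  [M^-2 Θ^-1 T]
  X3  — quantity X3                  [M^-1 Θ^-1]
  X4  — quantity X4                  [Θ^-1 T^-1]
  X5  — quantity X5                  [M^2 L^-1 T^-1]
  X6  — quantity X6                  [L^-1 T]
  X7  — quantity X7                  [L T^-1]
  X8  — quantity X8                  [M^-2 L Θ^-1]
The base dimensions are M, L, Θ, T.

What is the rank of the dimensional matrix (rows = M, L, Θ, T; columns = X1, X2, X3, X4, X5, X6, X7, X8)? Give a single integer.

3

Dimensional matrix (M×L×Θ×T by X1×X2×X3×X4×X5×X6×X7×X8):
  M: [-1 -2 -1  0  2  0  0 -2]
  L: [ 1  0  0  0 -1 -1  1  1]
  Θ: [-1 -1 -1 -1  0  0  0 -1]
  T: [-1  1  0 -1 -1  1 -1  0]
RREF → pivots at {X1,X2,X3} ⇒ r = 3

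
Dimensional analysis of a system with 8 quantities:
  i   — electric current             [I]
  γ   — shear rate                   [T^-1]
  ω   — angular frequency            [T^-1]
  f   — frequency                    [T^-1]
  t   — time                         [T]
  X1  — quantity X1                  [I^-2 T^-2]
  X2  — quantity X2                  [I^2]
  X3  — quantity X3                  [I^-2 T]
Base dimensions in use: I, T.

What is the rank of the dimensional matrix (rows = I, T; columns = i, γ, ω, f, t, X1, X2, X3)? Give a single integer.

Dimensional matrix (I×T by i×γ×ω×f×t×X1×X2×X3):
  I: [ 1  0  0  0  0 -2  2 -2]
  T: [ 0 -1 -1 -1  1 -2  0  1]
Echelon form has 2 nonzero rows (pivots: i,γ)

2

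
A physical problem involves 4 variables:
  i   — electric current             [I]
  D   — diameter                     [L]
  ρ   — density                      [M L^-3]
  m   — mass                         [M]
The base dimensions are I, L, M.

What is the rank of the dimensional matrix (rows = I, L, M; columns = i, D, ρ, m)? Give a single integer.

3

Dimensional matrix (I×L×M by i×D×ρ×m):
  I: [ 1  0  0  0]
  L: [ 0  1 -3  0]
  M: [ 0  0  1  1]
Row reduction gives pivot columns i,D,ρ; rank = 3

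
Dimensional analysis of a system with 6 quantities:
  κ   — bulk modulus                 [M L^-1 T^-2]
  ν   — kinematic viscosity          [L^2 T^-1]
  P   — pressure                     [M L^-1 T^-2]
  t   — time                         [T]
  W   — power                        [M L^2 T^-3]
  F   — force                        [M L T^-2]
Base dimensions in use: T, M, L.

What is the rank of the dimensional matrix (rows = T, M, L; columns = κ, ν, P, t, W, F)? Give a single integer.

3

Dimensional matrix (T×M×L by κ×ν×P×t×W×F):
  T: [-2 -1 -2  1 -3 -2]
  M: [ 1  0  1  0  1  1]
  L: [-1  2 -1  0  2  1]
Echelon form has 3 nonzero rows (pivots: κ,ν,t)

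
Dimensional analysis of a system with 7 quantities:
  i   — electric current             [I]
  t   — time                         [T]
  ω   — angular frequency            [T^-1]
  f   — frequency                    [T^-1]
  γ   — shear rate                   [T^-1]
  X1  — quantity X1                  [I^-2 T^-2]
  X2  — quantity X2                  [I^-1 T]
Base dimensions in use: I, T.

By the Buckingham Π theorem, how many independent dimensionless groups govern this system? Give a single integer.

5

Write exponents as rows I,T / cols i,t,ω,f,γ,X1,X2:
  I: [ 1  0  0  0  0 -2 -1]
  T: [ 0  1 -1 -1 -1 -2  1]
Row reduction gives pivot columns i,t; rank = 2
7 vars − rank 2 = 5 Π groups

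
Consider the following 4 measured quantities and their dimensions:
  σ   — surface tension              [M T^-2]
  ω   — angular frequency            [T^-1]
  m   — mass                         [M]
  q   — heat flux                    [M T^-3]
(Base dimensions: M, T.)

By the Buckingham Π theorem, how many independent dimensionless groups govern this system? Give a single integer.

2

Exponent matrix [M,T] × [σ,ω,m,q]:
  M: [ 1  0  1  1]
  T: [-2 -1  0 -3]
Row reduction gives pivot columns σ,ω; rank = 2
4 vars − rank 2 = 2 Π groups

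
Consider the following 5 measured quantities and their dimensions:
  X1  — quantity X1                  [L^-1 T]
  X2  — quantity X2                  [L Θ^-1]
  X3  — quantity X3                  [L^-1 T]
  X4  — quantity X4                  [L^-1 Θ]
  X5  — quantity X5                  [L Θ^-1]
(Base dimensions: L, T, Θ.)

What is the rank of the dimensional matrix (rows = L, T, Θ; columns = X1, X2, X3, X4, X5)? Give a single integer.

Write exponents as rows L,T,Θ / cols X1,X2,X3,X4,X5:
  L: [-1  1 -1 -1  1]
  T: [ 1  0  1  0  0]
  Θ: [ 0 -1  0  1 -1]
Echelon form has 2 nonzero rows (pivots: X1,X2)

2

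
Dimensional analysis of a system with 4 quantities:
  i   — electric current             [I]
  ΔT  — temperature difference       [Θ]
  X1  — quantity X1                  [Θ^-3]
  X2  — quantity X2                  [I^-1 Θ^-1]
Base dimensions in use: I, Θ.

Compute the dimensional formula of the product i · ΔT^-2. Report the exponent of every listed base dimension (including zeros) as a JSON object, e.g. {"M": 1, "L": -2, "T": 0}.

Dimensional matrix (I×Θ by i×ΔT×X1×X2):
  I: [ 1  0  0 -1]
  Θ: [ 0  1 -3 -1]
  [I]: (1)·1+(-2)·0 = 1
  [Θ]: (1)·0+(-2)·1 = -2
⇒ I Θ^-2

{"I": 1, "Θ": -2}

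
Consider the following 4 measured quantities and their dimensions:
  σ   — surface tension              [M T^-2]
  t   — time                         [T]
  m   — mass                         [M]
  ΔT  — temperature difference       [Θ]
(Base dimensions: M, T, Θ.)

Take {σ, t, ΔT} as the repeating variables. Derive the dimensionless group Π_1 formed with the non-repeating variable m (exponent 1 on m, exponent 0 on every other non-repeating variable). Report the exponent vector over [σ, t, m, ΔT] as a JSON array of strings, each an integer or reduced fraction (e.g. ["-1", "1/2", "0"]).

["-1", "-2", "1", "0"]

Write exponents as rows M,T,Θ / cols σ,t,m,ΔT:
  M: [ 1  0  1  0]
  T: [-2  1  0  0]
  Θ: [ 0  0  0  1]
RREF → pivots at {σ,t,ΔT} ⇒ r = 3
Repeat: σ,t,ΔT; free: m
RREF:
  r0: [   1    0    1    0]
  r1: [   0    1    2    0]
  r2: [   0    0    0    1]
Fix exponent of m at 1; solve each RREF row for its pivot's exponent:
  r0: exp(σ) + (1)·1 = 0 ⇒ exp(σ) = -1
  r1: exp(t) + (2)·1 = 0 ⇒ exp(t) = -2
  r2: exp(ΔT) + (0)·1 = 0 ⇒ exp(ΔT) = 0
Π_1 = σ^-1 · t^-2 · m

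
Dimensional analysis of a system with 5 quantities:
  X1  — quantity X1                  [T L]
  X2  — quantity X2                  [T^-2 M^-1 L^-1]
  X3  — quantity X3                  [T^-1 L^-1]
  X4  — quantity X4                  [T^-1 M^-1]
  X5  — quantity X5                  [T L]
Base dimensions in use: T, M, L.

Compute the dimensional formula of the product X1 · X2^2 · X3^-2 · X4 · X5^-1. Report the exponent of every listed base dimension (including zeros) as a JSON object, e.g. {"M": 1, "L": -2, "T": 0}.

{"T": -3, "M": -3, "L": 0}

Exponent matrix [T,M,L] × [X1,X2,X3,X4,X5]:
  T: [ 1 -2 -1 -1  1]
  M: [ 0 -1  0 -1  0]
  L: [ 1 -1 -1  0  1]
  [T]: (1)·1+(2)·-2+(-2)·-1+(1)·-1+(-1)·1 = -3
  [M]: (1)·0+(2)·-1+(-2)·0+(1)·-1+(-1)·0 = -3
  [L]: (1)·1+(2)·-1+(-2)·-1+(1)·0+(-1)·1 = 0
⇒ T^-3 M^-3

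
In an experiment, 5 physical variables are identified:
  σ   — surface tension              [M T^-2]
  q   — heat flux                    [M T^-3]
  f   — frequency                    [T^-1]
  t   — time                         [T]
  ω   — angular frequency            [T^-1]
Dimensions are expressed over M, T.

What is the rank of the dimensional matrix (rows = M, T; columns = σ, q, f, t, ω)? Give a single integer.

Exponent matrix [M,T] × [σ,q,f,t,ω]:
  M: [ 1  1  0  0  0]
  T: [-2 -3 -1  1 -1]
RREF → pivots at {σ,q} ⇒ r = 2

2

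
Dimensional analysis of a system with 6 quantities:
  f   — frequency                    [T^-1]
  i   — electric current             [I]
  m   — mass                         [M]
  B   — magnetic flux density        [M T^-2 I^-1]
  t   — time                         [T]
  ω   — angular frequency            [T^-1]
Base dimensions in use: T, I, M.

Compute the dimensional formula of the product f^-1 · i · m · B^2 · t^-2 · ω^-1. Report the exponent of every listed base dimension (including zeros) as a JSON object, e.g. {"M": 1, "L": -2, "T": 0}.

{"T": -4, "I": -1, "M": 3}

Dimensional matrix (T×I×M by f×i×m×B×t×ω):
  T: [-1  0  0 -2  1 -1]
  I: [ 0  1  0 -1  0  0]
  M: [ 0  0  1  1  0  0]
  [T]: (-1)·-1+(1)·0+(1)·0+(2)·-2+(-2)·1+(-1)·-1 = -4
  [I]: (-1)·0+(1)·1+(1)·0+(2)·-1+(-2)·0+(-1)·0 = -1
  [M]: (-1)·0+(1)·0+(1)·1+(2)·1+(-2)·0+(-1)·0 = 3
⇒ T^-4 I^-1 M^3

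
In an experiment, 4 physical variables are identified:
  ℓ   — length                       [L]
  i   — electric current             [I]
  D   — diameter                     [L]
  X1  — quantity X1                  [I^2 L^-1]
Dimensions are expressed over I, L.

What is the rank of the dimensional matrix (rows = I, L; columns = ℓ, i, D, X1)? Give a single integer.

Dimensional matrix (I×L by ℓ×i×D×X1):
  I: [ 0  1  0  2]
  L: [ 1  0  1 -1]
Row reduction gives pivot columns ℓ,i; rank = 2

2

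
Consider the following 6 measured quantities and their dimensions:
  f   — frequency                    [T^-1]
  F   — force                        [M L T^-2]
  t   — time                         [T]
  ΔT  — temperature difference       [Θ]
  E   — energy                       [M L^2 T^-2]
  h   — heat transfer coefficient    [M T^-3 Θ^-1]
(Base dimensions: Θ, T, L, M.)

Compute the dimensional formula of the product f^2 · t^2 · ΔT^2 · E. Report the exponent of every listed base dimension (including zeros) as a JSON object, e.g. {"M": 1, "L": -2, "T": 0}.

{"Θ": 2, "T": -2, "L": 2, "M": 1}

Exponent matrix [Θ,T,L,M] × [f,F,t,ΔT,E,h]:
  Θ: [ 0  0  0  1  0 -1]
  T: [-1 -2  1  0 -2 -3]
  L: [ 0  1  0  0  2  0]
  M: [ 0  1  0  0  1  1]
  [Θ]: (2)·0+(2)·0+(2)·1+(1)·0 = 2
  [T]: (2)·-1+(2)·1+(2)·0+(1)·-2 = -2
  [L]: (2)·0+(2)·0+(2)·0+(1)·2 = 2
  [M]: (2)·0+(2)·0+(2)·0+(1)·1 = 1
⇒ Θ^2 T^-2 L^2 M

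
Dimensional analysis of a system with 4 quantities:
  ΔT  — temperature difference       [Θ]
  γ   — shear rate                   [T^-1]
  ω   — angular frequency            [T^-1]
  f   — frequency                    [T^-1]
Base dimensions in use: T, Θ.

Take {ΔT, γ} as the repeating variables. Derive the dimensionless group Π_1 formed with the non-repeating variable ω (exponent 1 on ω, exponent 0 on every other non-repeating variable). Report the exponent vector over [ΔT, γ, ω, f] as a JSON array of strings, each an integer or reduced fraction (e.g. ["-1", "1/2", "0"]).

["0", "-1", "1", "0"]

Write exponents as rows T,Θ / cols ΔT,γ,ω,f:
  T: [ 0 -1 -1 -1]
  Θ: [ 1  0  0  0]
Row reduction gives pivot columns ΔT,γ; rank = 2
Repeat: ΔT,γ; free: ω,f
RREF:
  r0: [   1    0    0    0]
  r1: [   0    1    1    1]
Fix exponent of ω at 1, f at 0; solve each RREF row for its pivot's exponent:
  r0: exp(ΔT) + (0)·1 = 0 ⇒ exp(ΔT) = 0
  r1: exp(γ) + (1)·1 = 0 ⇒ exp(γ) = -1
Π_1 = γ^-1 · ω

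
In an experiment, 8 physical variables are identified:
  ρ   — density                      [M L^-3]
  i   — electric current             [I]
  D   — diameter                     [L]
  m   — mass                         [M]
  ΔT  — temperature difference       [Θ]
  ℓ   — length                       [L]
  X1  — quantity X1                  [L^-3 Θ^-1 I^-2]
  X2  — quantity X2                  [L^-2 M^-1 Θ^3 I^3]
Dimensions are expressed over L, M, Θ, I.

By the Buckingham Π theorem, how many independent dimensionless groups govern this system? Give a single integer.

Write exponents as rows L,M,Θ,I / cols ρ,i,D,m,ΔT,ℓ,X1,X2:
  L: [-3  0  1  0  0  1 -3 -2]
  M: [ 1  0  0  1  0  0  0 -1]
  Θ: [ 0  0  0  0  1  0 -1  3]
  I: [ 0  1  0  0  0  0 -2  3]
Echelon form has 4 nonzero rows (pivots: ρ,i,D,ΔT)
n=8, r=4 ⇒ 4 dimensionless groups

4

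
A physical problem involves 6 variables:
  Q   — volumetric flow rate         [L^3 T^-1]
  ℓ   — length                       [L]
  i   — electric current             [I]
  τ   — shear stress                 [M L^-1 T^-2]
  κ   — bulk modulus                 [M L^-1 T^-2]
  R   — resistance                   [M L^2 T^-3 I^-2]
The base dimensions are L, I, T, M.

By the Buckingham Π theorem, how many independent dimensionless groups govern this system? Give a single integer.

Exponent matrix [L,I,T,M] × [Q,ℓ,i,τ,κ,R]:
  L: [ 3  1  0 -1 -1  2]
  I: [ 0  0  1  0  0 -2]
  T: [-1  0  0 -2 -2 -3]
  M: [ 0  0  0  1  1  1]
RREF → pivots at {Q,ℓ,i,τ} ⇒ r = 4
6 vars − rank 4 = 2 Π groups

2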